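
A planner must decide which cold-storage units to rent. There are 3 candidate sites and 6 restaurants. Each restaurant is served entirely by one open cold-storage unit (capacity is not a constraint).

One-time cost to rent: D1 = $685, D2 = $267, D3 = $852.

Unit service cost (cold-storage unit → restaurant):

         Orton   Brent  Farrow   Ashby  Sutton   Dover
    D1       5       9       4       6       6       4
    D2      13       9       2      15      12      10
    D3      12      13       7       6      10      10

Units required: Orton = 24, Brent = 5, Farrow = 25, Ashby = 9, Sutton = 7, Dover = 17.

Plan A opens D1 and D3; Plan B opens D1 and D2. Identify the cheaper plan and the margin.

Plan A: {D1, D3}: Orton→D1 5·24=120, Brent→D1 9·5=45, Farrow→D1 4·25=100, Ashby→D1 6·9=54, Sutton→D1 6·7=42, Dover→D1 4·17=68. Service 429; fixed 1537; total 1966.
Plan B: {D1, D2}: Orton→D1 5·24=120, Brent→D1 9·5=45, Farrow→D2 2·25=50, Ashby→D1 6·9=54, Sutton→D1 6·7=42, Dover→D1 4·17=68. Service 379; fixed 952; total 1331.
Difference: |1966 − 1331| = 635.

Plan B is cheaper by 635.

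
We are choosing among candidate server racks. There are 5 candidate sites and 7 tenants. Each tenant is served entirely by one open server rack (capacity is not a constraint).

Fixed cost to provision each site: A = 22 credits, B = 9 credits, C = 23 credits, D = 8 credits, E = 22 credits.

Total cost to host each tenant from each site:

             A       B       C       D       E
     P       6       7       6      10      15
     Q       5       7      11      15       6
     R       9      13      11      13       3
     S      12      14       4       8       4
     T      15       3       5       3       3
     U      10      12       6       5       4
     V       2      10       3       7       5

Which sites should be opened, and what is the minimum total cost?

Open E only; minimum total cost 62.

For any fixed open set, each tenant goes to its cheapest open site; total = fixed + service.
{E}: P→E 15, Q→E 6, R→E 3, S→E 4, T→E 3, U→E 4, V→E 5. Service 40; fixed 22; total 62.
{B, E}: P→B 7, Q→E 6, R→E 3, S→E 4, T→B 3, U→E 4, V→E 5. Service 32; fixed 31; total 63.
{D, E}: P→D 10, Q→E 6, R→E 3, S→E 4, T→D 3, U→E 4, V→E 5. Service 35; fixed 30; total 65.
{A, B, C, D, E}: P→A 6, Q→A 5, R→E 3, S→C 4, T→B 3, U→E 4, V→A 2. Service 27; fixed 84; total 111.
No other subset beats 62.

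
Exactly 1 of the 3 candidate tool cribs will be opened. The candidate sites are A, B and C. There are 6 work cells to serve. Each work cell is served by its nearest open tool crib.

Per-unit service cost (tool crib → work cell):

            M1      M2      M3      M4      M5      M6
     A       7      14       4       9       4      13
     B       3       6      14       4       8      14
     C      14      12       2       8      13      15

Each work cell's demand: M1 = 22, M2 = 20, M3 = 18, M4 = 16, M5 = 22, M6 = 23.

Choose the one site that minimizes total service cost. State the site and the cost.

Choose B only; total service cost 1000.

With exactly 1 open, each work cell uses its cheapest among the chosen.
{B}: M1→B 3·22=66, M2→B 6·20=120, M3→B 14·18=252, M4→B 4·16=64, M5→B 8·22=176, M6→B 14·23=322. Service cost 1000.
{A}: service cost 1037
{C}: service cost 1343
Among all 3 size-1 choices, {B} is lowest.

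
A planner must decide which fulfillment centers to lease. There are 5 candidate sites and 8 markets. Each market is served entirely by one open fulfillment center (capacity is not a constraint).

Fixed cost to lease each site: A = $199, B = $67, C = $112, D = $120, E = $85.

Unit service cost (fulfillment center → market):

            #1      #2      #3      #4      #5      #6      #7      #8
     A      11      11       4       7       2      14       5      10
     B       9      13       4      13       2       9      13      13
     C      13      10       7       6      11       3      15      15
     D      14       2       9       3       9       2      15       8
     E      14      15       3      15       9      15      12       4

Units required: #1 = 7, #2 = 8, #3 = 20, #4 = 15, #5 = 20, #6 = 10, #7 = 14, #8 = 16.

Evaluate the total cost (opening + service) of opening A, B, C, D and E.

Each market is assigned to its cheapest site among the open ones.
{A, B, C, D, E}: #1→B 9·7=63, #2→D 2·8=16, #3→E 3·20=60, #4→D 3·15=45, #5→A 2·20=40, #6→D 2·10=20, #7→A 5·14=70, #8→E 4·16=64. Service 378; fixed 583; total 961.

Total cost: 961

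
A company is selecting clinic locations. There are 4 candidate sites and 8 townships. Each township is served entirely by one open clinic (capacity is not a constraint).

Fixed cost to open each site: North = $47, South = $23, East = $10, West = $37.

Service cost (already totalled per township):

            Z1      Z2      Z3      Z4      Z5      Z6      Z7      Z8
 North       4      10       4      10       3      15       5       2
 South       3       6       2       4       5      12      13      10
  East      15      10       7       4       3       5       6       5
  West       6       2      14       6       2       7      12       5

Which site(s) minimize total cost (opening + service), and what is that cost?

For any fixed open set, each township goes to its cheapest open site; total = fixed + service.
{East}: Z1→East 15, Z2→East 10, Z3→East 7, Z4→East 4, Z5→East 3, Z6→East 5, Z7→East 6, Z8→East 5. Service 55; fixed 10; total 65.
{South, East}: Z1→South 3, Z2→South 6, Z3→South 2, Z4→South 4, Z5→East 3, Z6→East 5, Z7→East 6, Z8→East 5. Service 34; fixed 33; total 67.
{South}: service 55 + fixed 23 = 78
{North, South, East, West}: service 25 + fixed 117 = 142
No other subset beats 65.

Open East only; minimum total cost 65.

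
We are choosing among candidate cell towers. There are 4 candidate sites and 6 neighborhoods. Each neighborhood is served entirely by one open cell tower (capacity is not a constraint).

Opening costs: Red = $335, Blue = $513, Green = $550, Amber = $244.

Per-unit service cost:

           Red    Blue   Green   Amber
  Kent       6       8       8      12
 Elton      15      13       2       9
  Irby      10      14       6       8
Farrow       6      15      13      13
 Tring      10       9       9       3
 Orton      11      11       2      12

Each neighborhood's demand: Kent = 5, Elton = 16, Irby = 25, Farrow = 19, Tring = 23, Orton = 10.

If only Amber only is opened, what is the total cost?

Total cost: 1084

Each neighborhood is assigned to its cheapest site among the open ones.
{Amber}: Kent→Amber 12·5=60, Elton→Amber 9·16=144, Irby→Amber 8·25=200, Farrow→Amber 13·19=247, Tring→Amber 3·23=69, Orton→Amber 12·10=120. Service 840; fixed 244; total 1084.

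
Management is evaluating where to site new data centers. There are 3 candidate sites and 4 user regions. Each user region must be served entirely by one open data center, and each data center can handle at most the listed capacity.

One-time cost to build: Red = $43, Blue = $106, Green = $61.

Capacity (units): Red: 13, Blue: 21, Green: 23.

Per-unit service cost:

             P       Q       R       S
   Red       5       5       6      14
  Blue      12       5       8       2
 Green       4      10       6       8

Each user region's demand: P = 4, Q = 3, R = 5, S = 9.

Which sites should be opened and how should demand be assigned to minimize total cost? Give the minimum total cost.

Open {Green}: P→Green 4·4=16, Q→Green 10·3=30, R→Green 6·5=30, S→Green 8·9=72.
Loads: Green carries 21/23. Service 148; fixed 61; total 209.
Next best feasible plan costs 227.

Minimum total cost: 209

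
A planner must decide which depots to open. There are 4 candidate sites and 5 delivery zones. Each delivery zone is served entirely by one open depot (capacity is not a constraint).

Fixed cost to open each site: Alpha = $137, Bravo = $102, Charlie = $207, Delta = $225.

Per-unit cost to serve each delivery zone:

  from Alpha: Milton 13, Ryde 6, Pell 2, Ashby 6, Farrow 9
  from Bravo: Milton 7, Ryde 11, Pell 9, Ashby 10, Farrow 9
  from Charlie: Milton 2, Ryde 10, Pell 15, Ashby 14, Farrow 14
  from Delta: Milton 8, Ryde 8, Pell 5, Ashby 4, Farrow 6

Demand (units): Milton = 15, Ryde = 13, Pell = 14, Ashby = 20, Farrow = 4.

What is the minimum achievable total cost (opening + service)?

Minimum total cost: 594

For any fixed open set, each delivery zone goes to its cheapest open site; total = fixed + service.
{Alpha}: Milton→Alpha 13·15=195, Ryde→Alpha 6·13=78, Pell→Alpha 2·14=28, Ashby→Alpha 6·20=120, Farrow→Alpha 9·4=36. Service 457; fixed 137; total 594.
{Alpha, Bravo}: service 367 + fixed 239 = 606
{Delta}: Milton→Delta 8·15=120, Ryde→Delta 8·13=104, Pell→Delta 5·14=70, Ashby→Delta 4·20=80, Farrow→Delta 6·4=24. Service 398; fixed 225; total 623.
{Alpha, Bravo, Charlie, Delta}: Milton→Charlie 2·15=30, Ryde→Alpha 6·13=78, Pell→Alpha 2·14=28, Ashby→Delta 4·20=80, Farrow→Delta 6·4=24. Service 240; fixed 671; total 911.
No other subset beats 594.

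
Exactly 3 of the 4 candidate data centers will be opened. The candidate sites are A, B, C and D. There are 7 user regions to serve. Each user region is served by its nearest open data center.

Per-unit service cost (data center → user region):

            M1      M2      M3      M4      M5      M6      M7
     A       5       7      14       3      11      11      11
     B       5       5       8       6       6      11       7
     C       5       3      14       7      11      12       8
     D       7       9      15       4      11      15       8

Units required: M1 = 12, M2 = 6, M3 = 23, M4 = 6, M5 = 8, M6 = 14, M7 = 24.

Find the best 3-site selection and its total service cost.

With exactly 3 open, each user region uses its cheapest among the chosen.
{A, B, C}: M1→A 5·12=60, M2→C 3·6=18, M3→B 8·23=184, M4→A 3·6=18, M5→B 6·8=48, M6→A 11·14=154, M7→B 7·24=168. Service cost 650.
{B, C, D}: service cost 656
{A, B, D}: service cost 662
Among all 4 size-3 choices, {A, B, C} is lowest.

Choose A, B and C; total service cost 650.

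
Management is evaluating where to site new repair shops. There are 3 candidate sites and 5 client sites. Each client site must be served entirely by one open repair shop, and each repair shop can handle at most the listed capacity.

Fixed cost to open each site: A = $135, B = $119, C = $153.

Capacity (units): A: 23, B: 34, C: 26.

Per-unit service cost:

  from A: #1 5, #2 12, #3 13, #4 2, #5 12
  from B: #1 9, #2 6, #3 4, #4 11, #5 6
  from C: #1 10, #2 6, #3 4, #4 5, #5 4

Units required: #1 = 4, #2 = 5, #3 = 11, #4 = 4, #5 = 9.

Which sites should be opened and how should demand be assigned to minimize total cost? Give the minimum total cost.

Open {B}: #1→B 9·4=36, #2→B 6·5=30, #3→B 4·11=44, #4→B 11·4=44, #5→B 6·9=54.
Loads: B carries 33/34. Service 208; fixed 119; total 327.
Next best feasible plan costs 410.

Minimum total cost: 327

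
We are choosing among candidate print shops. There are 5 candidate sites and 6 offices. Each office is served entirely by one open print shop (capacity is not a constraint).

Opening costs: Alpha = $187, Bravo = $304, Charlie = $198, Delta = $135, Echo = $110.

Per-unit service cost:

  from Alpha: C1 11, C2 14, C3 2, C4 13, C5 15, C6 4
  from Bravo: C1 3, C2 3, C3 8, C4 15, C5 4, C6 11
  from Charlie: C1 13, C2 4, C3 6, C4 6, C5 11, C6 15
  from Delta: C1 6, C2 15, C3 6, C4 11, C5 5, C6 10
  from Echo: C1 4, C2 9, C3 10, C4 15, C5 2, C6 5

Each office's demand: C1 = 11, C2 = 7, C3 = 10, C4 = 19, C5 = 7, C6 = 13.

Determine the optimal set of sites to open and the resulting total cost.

For any fixed open set, each office goes to its cheapest open site; total = fixed + service.
{Charlie, Echo}: C1→Echo 4·11=44, C2→Charlie 4·7=28, C3→Charlie 6·10=60, C4→Charlie 6·19=114, C5→Echo 2·7=14, C6→Echo 5·13=65. Service 325; fixed 308; total 633.
{Echo}: C1→Echo 4·11=44, C2→Echo 9·7=63, C3→Echo 10·10=100, C4→Echo 15·19=285, C5→Echo 2·7=14, C6→Echo 5·13=65. Service 571; fixed 110; total 681.
{Delta, Echo}: C1→Echo 4·11=44, C2→Echo 9·7=63, C3→Delta 6·10=60, C4→Delta 11·19=209, C5→Echo 2·7=14, C6→Echo 5·13=65. Service 455; fixed 245; total 700.
{Alpha, Bravo, Charlie, Delta, Echo}: service 254 + fixed 934 = 1188
No other subset beats 633.

Open Charlie and Echo; minimum total cost 633.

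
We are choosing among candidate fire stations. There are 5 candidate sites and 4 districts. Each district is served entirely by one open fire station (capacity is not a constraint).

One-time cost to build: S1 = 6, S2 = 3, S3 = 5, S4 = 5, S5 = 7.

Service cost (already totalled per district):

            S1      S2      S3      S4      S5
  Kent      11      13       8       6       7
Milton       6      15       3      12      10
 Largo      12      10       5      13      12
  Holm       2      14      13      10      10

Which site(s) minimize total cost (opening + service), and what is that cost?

Open S1 and S3; minimum total cost 29.

For any fixed open set, each district goes to its cheapest open site; total = fixed + service.
{S1, S3}: Kent→S3 8, Milton→S3 3, Largo→S3 5, Holm→S1 2. Service 18; fixed 11; total 29.
{S1, S2, S3}: Kent→S3 8, Milton→S3 3, Largo→S3 5, Holm→S1 2. Service 18; fixed 14; total 32.
{S1, S3, S4}: service 16 + fixed 16 = 32
{S1, S2, S3, S4, S5}: Kent→S4 6, Milton→S3 3, Largo→S3 5, Holm→S1 2. Service 16; fixed 26; total 42.
No other subset beats 29.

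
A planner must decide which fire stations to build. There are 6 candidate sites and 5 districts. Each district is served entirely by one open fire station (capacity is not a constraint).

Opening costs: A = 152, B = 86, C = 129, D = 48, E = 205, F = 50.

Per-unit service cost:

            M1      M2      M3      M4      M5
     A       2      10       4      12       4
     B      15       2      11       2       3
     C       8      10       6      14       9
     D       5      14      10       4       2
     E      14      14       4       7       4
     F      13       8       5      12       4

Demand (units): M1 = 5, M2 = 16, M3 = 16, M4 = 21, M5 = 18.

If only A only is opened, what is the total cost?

Total cost: 710

Each district is assigned to its cheapest site among the open ones.
{A}: M1→A 2·5=10, M2→A 10·16=160, M3→A 4·16=64, M4→A 12·21=252, M5→A 4·18=72. Service 558; fixed 152; total 710.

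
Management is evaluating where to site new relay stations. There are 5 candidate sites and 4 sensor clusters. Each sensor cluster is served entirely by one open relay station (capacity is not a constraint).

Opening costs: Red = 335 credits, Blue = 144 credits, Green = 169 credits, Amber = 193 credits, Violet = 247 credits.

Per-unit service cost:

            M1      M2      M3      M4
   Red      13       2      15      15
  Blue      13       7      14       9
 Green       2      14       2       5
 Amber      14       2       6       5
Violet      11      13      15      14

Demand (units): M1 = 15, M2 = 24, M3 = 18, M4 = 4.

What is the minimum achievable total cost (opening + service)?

For any fixed open set, each sensor cluster goes to its cheapest open site; total = fixed + service.
{Green, Amber}: M1→Green 2·15=30, M2→Amber 2·24=48, M3→Green 2·18=36, M4→Green 5·4=20. Service 134; fixed 362; total 496.
{Blue, Green}: service 254 + fixed 313 = 567
{Amber}: service 386 + fixed 193 = 579
{Red, Blue, Green, Amber, Violet}: M1→Green 2·15=30, M2→Red 2·24=48, M3→Green 2·18=36, M4→Green 5·4=20. Service 134; fixed 1088; total 1222.
No other subset beats 496.

Minimum total cost: 496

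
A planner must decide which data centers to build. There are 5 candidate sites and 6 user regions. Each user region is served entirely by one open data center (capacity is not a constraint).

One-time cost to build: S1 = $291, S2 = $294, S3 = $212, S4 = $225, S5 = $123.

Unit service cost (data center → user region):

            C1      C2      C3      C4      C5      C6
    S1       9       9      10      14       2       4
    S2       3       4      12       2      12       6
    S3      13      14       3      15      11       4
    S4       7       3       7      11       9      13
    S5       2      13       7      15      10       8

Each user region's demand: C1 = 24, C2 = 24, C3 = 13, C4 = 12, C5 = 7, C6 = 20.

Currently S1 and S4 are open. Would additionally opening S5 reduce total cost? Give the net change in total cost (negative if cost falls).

Current service cost with {S1, S4}: 557.
Adding S5: each user region re-picks its cheapest; new service cost 437, saving 120.
Extra fixed cost: 123. Net change = 123 − 120 = 3.
(Totals: 1073 → 1076.)

No — net change +3 (cost rises by 3).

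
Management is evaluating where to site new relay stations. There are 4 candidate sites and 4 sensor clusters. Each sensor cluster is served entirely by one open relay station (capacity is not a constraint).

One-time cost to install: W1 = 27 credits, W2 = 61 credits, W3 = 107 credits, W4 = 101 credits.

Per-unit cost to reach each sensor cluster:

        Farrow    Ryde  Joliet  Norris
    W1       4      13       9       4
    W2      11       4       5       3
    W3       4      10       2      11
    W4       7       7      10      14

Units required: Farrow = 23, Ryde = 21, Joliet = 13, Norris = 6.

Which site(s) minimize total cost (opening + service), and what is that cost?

For any fixed open set, each sensor cluster goes to its cheapest open site; total = fixed + service.
{W1, W2}: Farrow→W1 4·23=92, Ryde→W2 4·21=84, Joliet→W2 5·13=65, Norris→W2 3·6=18. Service 259; fixed 88; total 347.
{W2, W3}: Farrow→W3 4·23=92, Ryde→W2 4·21=84, Joliet→W3 2·13=26, Norris→W2 3·6=18. Service 220; fixed 168; total 388.
{W1, W2, W3}: Farrow→W1 4·23=92, Ryde→W2 4·21=84, Joliet→W3 2·13=26, Norris→W2 3·6=18. Service 220; fixed 195; total 415.
{W1, W2, W3, W4}: service 220 + fixed 296 = 516
(All 15 nonempty subsets were checked; W1 and W2 is lowest.)

Open W1 and W2; minimum total cost 347.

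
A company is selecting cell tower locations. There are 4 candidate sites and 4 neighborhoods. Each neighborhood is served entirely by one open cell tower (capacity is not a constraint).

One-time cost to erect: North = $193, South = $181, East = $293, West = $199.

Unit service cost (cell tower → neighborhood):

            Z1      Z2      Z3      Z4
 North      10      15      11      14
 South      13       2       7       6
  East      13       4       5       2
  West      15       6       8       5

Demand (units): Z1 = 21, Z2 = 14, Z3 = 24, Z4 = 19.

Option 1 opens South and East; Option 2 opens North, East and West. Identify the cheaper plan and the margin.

Option 1 is cheaper by 176.

Option 1: {South, East}: Z1→South 13·21=273, Z2→South 2·14=28, Z3→East 5·24=120, Z4→East 2·19=38. Service 459; fixed 474; total 933.
Option 2: {North, East, West}: Z1→North 10·21=210, Z2→East 4·14=56, Z3→East 5·24=120, Z4→East 2·19=38. Service 424; fixed 685; total 1109.
Difference: |933 − 1109| = 176.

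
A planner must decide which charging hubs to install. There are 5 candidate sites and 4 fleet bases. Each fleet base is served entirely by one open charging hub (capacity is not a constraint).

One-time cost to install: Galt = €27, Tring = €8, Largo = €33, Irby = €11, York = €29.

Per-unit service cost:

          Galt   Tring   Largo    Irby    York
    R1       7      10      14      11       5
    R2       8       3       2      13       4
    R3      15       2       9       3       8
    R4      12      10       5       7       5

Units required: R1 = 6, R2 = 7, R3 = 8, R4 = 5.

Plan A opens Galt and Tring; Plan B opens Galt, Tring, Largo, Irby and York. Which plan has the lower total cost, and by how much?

Plan A is cheaper by 29.

Plan A: {Galt, Tring}: R1→Galt 7·6=42, R2→Tring 3·7=21, R3→Tring 2·8=16, R4→Tring 10·5=50. Service 129; fixed 35; total 164.
Plan B: {Galt, Tring, Largo, Irby, York}: R1→York 5·6=30, R2→Largo 2·7=14, R3→Tring 2·8=16, R4→Largo 5·5=25. Service 85; fixed 108; total 193.
Difference: |164 − 193| = 29.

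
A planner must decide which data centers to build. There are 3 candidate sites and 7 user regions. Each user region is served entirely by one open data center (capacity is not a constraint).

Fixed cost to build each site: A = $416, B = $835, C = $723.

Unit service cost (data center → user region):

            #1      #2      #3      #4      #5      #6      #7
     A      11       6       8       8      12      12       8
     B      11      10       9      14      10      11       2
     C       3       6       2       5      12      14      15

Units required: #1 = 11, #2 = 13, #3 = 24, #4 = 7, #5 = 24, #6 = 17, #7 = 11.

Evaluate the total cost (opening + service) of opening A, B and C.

Each user region is assigned to its cheapest site among the open ones.
{A, B, C}: #1→C 3·11=33, #2→A 6·13=78, #3→C 2·24=48, #4→C 5·7=35, #5→B 10·24=240, #6→B 11·17=187, #7→B 2·11=22. Service 643; fixed 1974; total 2617.

Total cost: 2617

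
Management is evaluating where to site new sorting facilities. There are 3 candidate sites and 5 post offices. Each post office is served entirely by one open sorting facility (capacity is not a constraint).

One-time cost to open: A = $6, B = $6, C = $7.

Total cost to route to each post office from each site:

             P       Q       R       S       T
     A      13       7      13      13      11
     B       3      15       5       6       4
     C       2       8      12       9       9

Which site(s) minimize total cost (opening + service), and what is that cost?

For any fixed open set, each post office goes to its cheapest open site; total = fixed + service.
{A, B}: P→B 3, Q→A 7, R→B 5, S→B 6, T→B 4. Service 25; fixed 12; total 37.
{B, C}: service 25 + fixed 13 = 38
{B}: service 33 + fixed 6 = 39
{A, B, C}: service 24 + fixed 19 = 43
No other subset beats 37.

Open A and B; minimum total cost 37.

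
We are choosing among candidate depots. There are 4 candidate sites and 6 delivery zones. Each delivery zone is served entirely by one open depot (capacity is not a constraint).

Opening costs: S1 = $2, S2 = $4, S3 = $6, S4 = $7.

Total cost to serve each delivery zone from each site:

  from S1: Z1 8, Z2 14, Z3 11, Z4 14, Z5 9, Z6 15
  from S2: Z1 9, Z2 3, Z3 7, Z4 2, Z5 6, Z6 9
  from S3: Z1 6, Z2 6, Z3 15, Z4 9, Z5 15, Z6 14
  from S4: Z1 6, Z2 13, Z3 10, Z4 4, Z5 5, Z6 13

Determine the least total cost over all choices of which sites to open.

Minimum total cost: 40

For any fixed open set, each delivery zone goes to its cheapest open site; total = fixed + service.
{S2}: Z1→S2 9, Z2→S2 3, Z3→S2 7, Z4→S2 2, Z5→S2 6, Z6→S2 9. Service 36; fixed 4; total 40.
{S1, S2}: service 35 + fixed 6 = 41
{S2, S3}: Z1→S3 6, Z2→S2 3, Z3→S2 7, Z4→S2 2, Z5→S2 6, Z6→S2 9. Service 33; fixed 10; total 43.
{S1, S2, S3, S4}: service 32 + fixed 19 = 51
No other subset beats 40.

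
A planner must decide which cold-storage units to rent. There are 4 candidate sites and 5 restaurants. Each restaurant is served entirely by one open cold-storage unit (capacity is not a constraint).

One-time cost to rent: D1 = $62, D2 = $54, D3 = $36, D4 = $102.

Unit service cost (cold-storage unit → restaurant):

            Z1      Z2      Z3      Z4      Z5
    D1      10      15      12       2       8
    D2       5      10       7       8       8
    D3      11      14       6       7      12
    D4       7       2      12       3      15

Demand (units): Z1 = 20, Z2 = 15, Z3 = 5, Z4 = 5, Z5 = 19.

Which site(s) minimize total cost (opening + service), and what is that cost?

For any fixed open set, each restaurant goes to its cheapest open site; total = fixed + service.
{D2, D4}: Z1→D2 5·20=100, Z2→D4 2·15=30, Z3→D2 7·5=35, Z4→D4 3·5=15, Z5→D2 8·19=152. Service 332; fixed 156; total 488.
{D2, D3, D4}: Z1→D2 5·20=100, Z2→D4 2·15=30, Z3→D3 6·5=30, Z4→D4 3·5=15, Z5→D2 8·19=152. Service 327; fixed 192; total 519.
{D2}: service 477 + fixed 54 = 531
{D1, D2, D3, D4}: Z1→D2 5·20=100, Z2→D4 2·15=30, Z3→D3 6·5=30, Z4→D1 2·5=10, Z5→D1 8·19=152. Service 322; fixed 254; total 576.
No other subset beats 488.

Open D2 and D4; minimum total cost 488.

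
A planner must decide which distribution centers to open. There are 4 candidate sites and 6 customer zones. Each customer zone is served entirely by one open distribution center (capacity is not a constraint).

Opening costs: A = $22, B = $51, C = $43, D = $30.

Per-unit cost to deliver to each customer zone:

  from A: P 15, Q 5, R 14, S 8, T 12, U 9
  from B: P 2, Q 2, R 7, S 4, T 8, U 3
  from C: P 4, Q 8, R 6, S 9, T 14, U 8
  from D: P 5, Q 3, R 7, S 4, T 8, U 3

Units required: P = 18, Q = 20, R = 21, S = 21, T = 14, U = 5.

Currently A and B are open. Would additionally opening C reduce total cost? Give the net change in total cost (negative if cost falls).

Current service cost with {A, B}: 434.
Adding C: each customer zone re-picks its cheapest; new service cost 413, saving 21.
Extra fixed cost: 43. Net change = 43 − 21 = 22.
(Totals: 507 → 529.)

No — net change +22 (cost rises by 22).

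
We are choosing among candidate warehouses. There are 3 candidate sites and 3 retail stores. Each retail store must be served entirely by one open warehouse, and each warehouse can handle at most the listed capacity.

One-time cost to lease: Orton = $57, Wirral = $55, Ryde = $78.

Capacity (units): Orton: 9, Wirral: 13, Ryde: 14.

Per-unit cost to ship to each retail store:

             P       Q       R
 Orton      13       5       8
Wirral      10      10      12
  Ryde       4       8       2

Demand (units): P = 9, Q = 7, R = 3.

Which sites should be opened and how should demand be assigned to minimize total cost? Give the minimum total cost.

Minimum total cost: 212

Open {Orton, Ryde}: P→Ryde 4·9=36, Q→Orton 5·7=35, R→Ryde 2·3=6.
Loads: Orton carries 7/9, Ryde carries 12/14. Service 77; fixed 135; total 212.
Next best feasible plan costs 245.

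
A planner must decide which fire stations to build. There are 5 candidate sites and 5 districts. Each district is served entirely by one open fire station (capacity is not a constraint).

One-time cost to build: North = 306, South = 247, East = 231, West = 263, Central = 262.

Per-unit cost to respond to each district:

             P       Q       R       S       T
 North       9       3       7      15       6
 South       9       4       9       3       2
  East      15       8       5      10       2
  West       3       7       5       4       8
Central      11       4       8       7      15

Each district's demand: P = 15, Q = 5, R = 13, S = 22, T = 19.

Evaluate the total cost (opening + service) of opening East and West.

Each district is assigned to its cheapest site among the open ones.
{East, West}: P→West 3·15=45, Q→West 7·5=35, R→East 5·13=65, S→West 4·22=88, T→East 2·19=38. Service 271; fixed 494; total 765.

Total cost: 765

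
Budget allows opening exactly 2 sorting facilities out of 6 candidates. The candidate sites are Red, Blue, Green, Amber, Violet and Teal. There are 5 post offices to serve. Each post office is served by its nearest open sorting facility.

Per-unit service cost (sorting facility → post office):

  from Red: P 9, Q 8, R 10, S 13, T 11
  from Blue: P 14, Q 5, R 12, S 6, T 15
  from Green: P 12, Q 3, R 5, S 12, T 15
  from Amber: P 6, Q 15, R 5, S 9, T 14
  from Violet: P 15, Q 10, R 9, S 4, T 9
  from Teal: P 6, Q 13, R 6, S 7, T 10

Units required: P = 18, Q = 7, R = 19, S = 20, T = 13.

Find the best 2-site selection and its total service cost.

Choose Amber and Violet; total service cost 470.

With exactly 2 open, each post office uses its cheapest among the chosen.
{Amber, Violet}: P→Amber 6·18=108, Q→Violet 10·7=70, R→Amber 5·19=95, S→Violet 4·20=80, T→Violet 9·13=117. Service cost 470.
{Violet, Teal}: service cost 489
{Green, Teal}: service cost 494
Among all 15 size-2 choices, {Amber, Violet} is lowest.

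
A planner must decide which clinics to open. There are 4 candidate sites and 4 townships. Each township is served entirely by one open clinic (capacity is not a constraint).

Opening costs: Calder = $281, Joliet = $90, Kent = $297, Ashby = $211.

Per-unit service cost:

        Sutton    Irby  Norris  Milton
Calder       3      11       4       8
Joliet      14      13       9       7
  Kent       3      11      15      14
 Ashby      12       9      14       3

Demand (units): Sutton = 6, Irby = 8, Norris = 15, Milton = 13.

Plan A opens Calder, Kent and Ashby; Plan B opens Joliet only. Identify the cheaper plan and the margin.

Plan B is cheaper by 474.

Plan A: {Calder, Kent, Ashby}: Sutton→Calder 3·6=18, Irby→Ashby 9·8=72, Norris→Calder 4·15=60, Milton→Ashby 3·13=39. Service 189; fixed 789; total 978.
Plan B: {Joliet}: Sutton→Joliet 14·6=84, Irby→Joliet 13·8=104, Norris→Joliet 9·15=135, Milton→Joliet 7·13=91. Service 414; fixed 90; total 504.
Difference: |978 − 504| = 474.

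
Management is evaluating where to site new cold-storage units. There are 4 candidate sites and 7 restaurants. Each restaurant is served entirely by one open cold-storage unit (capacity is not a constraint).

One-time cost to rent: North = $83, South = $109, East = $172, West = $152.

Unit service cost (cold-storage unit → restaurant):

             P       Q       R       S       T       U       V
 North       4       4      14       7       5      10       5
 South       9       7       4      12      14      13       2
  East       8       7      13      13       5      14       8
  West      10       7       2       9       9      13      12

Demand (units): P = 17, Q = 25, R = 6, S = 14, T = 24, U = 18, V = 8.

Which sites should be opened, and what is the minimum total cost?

For any fixed open set, each restaurant goes to its cheapest open site; total = fixed + service.
{North}: P→North 4·17=68, Q→North 4·25=100, R→North 14·6=84, S→North 7·14=98, T→North 5·24=120, U→North 10·18=180, V→North 5·8=40. Service 690; fixed 83; total 773.
{North, South}: service 606 + fixed 192 = 798
{North, West}: service 618 + fixed 235 = 853
{North, South, East, West}: service 594 + fixed 516 = 1110
No other subset beats 773.

Open North only; minimum total cost 773.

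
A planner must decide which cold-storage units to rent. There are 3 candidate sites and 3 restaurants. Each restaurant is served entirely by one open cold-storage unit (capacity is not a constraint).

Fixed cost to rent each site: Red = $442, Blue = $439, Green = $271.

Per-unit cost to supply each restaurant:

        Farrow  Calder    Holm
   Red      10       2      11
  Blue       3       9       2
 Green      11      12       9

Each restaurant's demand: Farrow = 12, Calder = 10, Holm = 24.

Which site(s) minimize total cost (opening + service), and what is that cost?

Open Blue only; minimum total cost 613.

For any fixed open set, each restaurant goes to its cheapest open site; total = fixed + service.
{Blue}: Farrow→Blue 3·12=36, Calder→Blue 9·10=90, Holm→Blue 2·24=48. Service 174; fixed 439; total 613.
{Green}: service 468 + fixed 271 = 739
{Red}: service 404 + fixed 442 = 846
{Red, Blue, Green}: Farrow→Blue 3·12=36, Calder→Red 2·10=20, Holm→Blue 2·24=48. Service 104; fixed 1152; total 1256.
No other subset beats 613.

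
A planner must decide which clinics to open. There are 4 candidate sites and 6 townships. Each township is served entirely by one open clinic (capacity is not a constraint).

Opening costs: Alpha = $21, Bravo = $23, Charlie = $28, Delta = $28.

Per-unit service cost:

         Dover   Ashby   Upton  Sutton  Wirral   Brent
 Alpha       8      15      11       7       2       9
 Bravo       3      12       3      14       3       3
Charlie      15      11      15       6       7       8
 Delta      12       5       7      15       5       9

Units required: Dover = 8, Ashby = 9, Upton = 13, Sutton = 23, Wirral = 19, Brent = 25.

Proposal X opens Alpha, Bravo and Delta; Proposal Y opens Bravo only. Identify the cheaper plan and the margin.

Proposal X is cheaper by 194.

Proposal X: {Alpha, Bravo, Delta}: Dover→Bravo 3·8=24, Ashby→Delta 5·9=45, Upton→Bravo 3·13=39, Sutton→Alpha 7·23=161, Wirral→Alpha 2·19=38, Brent→Bravo 3·25=75. Service 382; fixed 72; total 454.
Proposal Y: {Bravo}: Dover→Bravo 3·8=24, Ashby→Bravo 12·9=108, Upton→Bravo 3·13=39, Sutton→Bravo 14·23=322, Wirral→Bravo 3·19=57, Brent→Bravo 3·25=75. Service 625; fixed 23; total 648.
Difference: |454 − 648| = 194.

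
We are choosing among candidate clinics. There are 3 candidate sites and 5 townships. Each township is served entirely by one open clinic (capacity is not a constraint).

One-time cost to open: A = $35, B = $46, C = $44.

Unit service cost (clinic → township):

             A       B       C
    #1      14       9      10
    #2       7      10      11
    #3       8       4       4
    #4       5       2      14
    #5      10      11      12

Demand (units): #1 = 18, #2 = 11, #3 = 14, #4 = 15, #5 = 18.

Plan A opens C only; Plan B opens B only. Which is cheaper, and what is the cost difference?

Plan A: {C}: #1→C 10·18=180, #2→C 11·11=121, #3→C 4·14=56, #4→C 14·15=210, #5→C 12·18=216. Service 783; fixed 44; total 827.
Plan B: {B}: #1→B 9·18=162, #2→B 10·11=110, #3→B 4·14=56, #4→B 2·15=30, #5→B 11·18=198. Service 556; fixed 46; total 602.
Difference: |827 − 602| = 225.

Plan B is cheaper by 225.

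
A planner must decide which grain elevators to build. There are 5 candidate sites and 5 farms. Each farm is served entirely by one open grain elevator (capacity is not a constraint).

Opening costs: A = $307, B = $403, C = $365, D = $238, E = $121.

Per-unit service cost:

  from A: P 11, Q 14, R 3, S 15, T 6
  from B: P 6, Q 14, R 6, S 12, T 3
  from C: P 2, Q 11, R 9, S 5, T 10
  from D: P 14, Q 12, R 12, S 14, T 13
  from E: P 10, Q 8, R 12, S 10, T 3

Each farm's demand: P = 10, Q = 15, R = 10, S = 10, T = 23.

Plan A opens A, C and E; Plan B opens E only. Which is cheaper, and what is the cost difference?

Plan A: {A, C, E}: P→C 2·10=20, Q→E 8·15=120, R→A 3·10=30, S→C 5·10=50, T→E 3·23=69. Service 289; fixed 793; total 1082.
Plan B: {E}: P→E 10·10=100, Q→E 8·15=120, R→E 12·10=120, S→E 10·10=100, T→E 3·23=69. Service 509; fixed 121; total 630.
Difference: |1082 − 630| = 452.

Plan B is cheaper by 452.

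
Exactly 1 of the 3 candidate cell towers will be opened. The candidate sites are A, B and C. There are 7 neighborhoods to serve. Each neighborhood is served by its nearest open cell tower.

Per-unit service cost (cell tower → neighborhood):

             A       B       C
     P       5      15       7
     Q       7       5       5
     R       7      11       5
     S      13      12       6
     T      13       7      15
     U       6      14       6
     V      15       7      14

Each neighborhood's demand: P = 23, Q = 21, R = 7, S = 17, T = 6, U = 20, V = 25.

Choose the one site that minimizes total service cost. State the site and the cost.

Choose C only; total service cost 963.

With exactly 1 open, each neighborhood uses its cheapest among the chosen.
{C}: P→C 7·23=161, Q→C 5·21=105, R→C 5·7=35, S→C 6·17=102, T→C 15·6=90, U→C 6·20=120, V→C 14·25=350. Service cost 963.
{A}: service cost 1105
{B}: service cost 1228
Among all 3 size-1 choices, {C} is lowest.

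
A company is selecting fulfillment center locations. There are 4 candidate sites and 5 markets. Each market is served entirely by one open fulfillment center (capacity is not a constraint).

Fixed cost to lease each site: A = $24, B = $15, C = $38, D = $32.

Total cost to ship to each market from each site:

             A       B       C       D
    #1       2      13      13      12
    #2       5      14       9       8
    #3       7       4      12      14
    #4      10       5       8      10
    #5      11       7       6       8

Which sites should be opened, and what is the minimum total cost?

Open B only; minimum total cost 58.

For any fixed open set, each market goes to its cheapest open site; total = fixed + service.
{B}: #1→B 13, #2→B 14, #3→B 4, #4→B 5, #5→B 7. Service 43; fixed 15; total 58.
{A}: #1→A 2, #2→A 5, #3→A 7, #4→A 10, #5→A 11. Service 35; fixed 24; total 59.
{A, B}: service 23 + fixed 39 = 62
{A, B, C, D}: service 22 + fixed 109 = 131
No other subset beats 58.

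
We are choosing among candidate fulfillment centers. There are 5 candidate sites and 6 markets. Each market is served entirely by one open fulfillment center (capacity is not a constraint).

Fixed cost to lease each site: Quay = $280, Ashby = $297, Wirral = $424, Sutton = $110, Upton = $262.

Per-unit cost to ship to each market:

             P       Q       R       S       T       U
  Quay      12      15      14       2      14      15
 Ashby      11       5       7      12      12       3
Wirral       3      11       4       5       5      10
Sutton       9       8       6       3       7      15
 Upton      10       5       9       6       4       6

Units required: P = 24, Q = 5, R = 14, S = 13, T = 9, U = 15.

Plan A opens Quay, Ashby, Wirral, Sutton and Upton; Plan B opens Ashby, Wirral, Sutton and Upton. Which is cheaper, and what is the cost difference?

Plan B is cheaper by 267.

Plan A: {Quay, Ashby, Wirral, Sutton, Upton}: P→Wirral 3·24=72, Q→Ashby 5·5=25, R→Wirral 4·14=56, S→Quay 2·13=26, T→Upton 4·9=36, U→Ashby 3·15=45. Service 260; fixed 1373; total 1633.
Plan B: {Ashby, Wirral, Sutton, Upton}: P→Wirral 3·24=72, Q→Ashby 5·5=25, R→Wirral 4·14=56, S→Sutton 3·13=39, T→Upton 4·9=36, U→Ashby 3·15=45. Service 273; fixed 1093; total 1366.
Difference: |1633 − 1366| = 267.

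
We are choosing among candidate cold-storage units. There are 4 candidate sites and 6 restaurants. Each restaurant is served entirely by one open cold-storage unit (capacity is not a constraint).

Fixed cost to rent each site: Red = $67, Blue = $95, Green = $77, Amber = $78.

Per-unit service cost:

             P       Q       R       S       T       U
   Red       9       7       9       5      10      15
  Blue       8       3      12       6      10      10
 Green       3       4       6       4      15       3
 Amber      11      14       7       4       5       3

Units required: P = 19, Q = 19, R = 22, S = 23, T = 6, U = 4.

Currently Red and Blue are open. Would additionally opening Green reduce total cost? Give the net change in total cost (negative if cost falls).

Current service cost with {Red, Blue}: 622.
Adding Green: each restaurant re-picks its cheapest; new service cost 410, saving 212.
Extra fixed cost: 77. Net change = 77 − 212 = -135.
(Totals: 784 → 649.)

Yes — net change −135 (cost falls by 135).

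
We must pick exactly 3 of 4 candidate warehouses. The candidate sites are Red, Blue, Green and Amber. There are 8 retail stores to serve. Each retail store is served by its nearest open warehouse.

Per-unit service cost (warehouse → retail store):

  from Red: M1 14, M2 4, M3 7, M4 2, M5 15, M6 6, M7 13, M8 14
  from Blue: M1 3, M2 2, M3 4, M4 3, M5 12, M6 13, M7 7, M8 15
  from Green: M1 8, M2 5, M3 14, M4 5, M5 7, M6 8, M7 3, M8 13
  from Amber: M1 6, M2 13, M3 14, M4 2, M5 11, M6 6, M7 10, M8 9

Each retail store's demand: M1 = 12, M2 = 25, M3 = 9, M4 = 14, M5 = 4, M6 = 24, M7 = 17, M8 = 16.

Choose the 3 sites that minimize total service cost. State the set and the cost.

Choose Blue, Green and Amber; total service cost 517.

With exactly 3 open, each retail store uses its cheapest among the chosen.
{Blue, Green, Amber}: M1→Blue 3·12=36, M2→Blue 2·25=50, M3→Blue 4·9=36, M4→Amber 2·14=28, M5→Green 7·4=28, M6→Amber 6·24=144, M7→Green 3·17=51, M8→Amber 9·16=144. Service cost 517.
{Red, Blue, Green}: service cost 581
{Red, Blue, Amber}: service cost 601
Among all 4 size-3 choices, {Blue, Green, Amber} is lowest.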